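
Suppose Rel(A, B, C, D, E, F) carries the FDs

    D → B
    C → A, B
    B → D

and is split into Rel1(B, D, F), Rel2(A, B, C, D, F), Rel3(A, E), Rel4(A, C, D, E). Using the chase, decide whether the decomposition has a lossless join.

Chase test. Columns are A, B, C, D, E, F; row i has aⱼ where attribute j ∈ Reli, else bᵢⱼ.
Initial tableau (one row per fragment):
  row 1: b11 a2 b13 a4 b15 a6
  row 2: a1 a2 a3 a4 b25 a6
  row 3: a1 b32 b33 b34 a5 b36
  row 4: a1 b42 a3 a4 a5 b46
Rows 1 and 4 agree on D; apply D→B and equate their B entries.
No row becomes fully distinguished — the join is lossy.

No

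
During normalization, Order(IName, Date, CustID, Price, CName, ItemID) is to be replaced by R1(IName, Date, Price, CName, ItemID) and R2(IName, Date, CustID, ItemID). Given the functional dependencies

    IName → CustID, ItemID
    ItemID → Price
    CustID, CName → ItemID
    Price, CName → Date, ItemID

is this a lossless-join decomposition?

Common attributes: R1 ∩ R2 = {IName, Date, ItemID}.
Closure of {IName, Date, ItemID}: IName → CustID, ItemID applies, adding CustID; ItemID → Price applies, adding Price. So (IName, Date, ItemID)⁺ = {IName, Date, CustID, Price, ItemID}.
This closure contains every attribute of R2, so R1 ∩ R2 → R2. The join is lossless.

Yes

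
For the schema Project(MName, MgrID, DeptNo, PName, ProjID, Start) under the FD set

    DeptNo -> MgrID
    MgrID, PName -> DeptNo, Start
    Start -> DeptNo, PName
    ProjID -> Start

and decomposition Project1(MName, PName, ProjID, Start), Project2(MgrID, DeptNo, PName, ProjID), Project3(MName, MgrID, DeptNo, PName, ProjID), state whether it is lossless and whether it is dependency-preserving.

lossless but not dependency-preserving

Lossless test (chase): Rows 2 and 3 agree on MgrID, PName; apply MgrID, PName→DeptNo, Start and equate their DeptNo, Start entries. Rows 1 and 2 agree on ProjID; apply ProjID→Start and equate their Start entries. Rows 1 and 2 agree on Start; apply Start→DeptNo, PName and equate their DeptNo, PName entries. Rows 1 and 2 agree on DeptNo; apply DeptNo→MgrID and equate their MgrID entries. Row 1 is now all distinguished symbols — the join is lossless.
Dependency preservation: the restricted closure of {MgrID, PName} across the fragments never reaches {DeptNo, Start}, so MgrID, PName → DeptNo, Start cannot be enforced without a join — not preserved.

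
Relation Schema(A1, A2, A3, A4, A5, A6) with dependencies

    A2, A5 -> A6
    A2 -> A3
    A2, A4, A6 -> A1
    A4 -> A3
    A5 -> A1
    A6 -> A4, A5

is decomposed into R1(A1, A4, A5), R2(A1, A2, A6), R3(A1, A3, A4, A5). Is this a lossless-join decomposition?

Chase test. Columns are A1, A2, A3, A4, A5, A6; row i has aⱼ where attribute j ∈ Ri, else bᵢⱼ.
Initial tableau (one row per fragment):
  row 1: a1 b12 b13 a4 a5 b16
  row 2: a1 a2 b23 b24 b25 a6
  row 3: a1 b32 a3 a4 a5 b36
Rows 1 and 3 agree on A4; apply A4→A3 and equate their A3 entries.
No row becomes fully distinguished — the join is lossy.

No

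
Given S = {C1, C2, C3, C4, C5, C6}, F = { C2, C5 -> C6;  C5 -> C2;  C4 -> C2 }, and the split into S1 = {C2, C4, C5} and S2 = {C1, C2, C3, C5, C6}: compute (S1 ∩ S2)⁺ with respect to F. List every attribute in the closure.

S1 ∩ S2 = {C2, C5}.
C2, C5 → C6 applies, adding C6
Closure: {C2, C5, C6}.

C2, C5, C6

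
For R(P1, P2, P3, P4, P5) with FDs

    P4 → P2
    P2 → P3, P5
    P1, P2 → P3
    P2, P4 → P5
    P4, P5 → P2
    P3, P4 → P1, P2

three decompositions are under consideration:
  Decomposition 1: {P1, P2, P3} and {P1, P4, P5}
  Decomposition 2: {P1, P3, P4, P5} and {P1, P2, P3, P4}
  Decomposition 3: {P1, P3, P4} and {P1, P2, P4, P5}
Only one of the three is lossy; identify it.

Decomposition 1: common = {P1}, closure = {P1} → lossy.
Decomposition 2: common = {P1, P3, P4}, closure = {P1, P2, P3, P4, P5} → lossless.
Decomposition 3: common = {P1, P4}, closure = {P1, P2, P3, P4, P5} → lossless.

Decomposition 1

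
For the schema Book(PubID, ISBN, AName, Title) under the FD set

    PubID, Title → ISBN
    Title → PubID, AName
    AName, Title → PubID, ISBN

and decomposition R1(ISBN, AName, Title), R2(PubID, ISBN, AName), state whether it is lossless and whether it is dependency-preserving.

lossy and not dependency-preserving

Lossless test: (ISBN, AName)⁺ = {ISBN, AName}, which is a superkey of neither fragment — lossy.
Dependency preservation: the restricted closure of {Title} across the fragments never reaches {PubID, AName}, so Title → PubID, AName cannot be enforced without a join — not preserved.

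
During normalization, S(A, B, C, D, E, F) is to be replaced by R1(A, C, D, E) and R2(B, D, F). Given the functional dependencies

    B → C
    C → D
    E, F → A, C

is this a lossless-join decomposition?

Common attributes: R1 ∩ R2 = {D}.
No dependency enlarges {D}, so (D)⁺ = {D}.
The closure contains neither all of R1 = {A, C, D, E} nor all of R2 = {B, D, F}, so the common attributes are not a superkey of either fragment. The join is lossy.

No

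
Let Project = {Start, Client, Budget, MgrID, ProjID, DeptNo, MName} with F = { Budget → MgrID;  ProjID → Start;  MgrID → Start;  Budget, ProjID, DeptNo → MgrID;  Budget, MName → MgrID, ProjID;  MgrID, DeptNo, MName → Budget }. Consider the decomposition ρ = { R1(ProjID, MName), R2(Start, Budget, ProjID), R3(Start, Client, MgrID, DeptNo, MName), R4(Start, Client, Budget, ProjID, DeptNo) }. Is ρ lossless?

Chase test. Columns are Start, Client, Budget, MgrID, ProjID, DeptNo, MName; row i has aⱼ where attribute j ∈ Ri, else bᵢⱼ.
Initial tableau (one row per fragment):
  row 1: b11 b12 b13 b14 a5 b16 a7
  row 2: a1 b22 a3 b24 a5 b26 b27
  row 3: a1 a2 b33 a4 b35 a6 a7
  row 4: a1 a2 a3 b44 a5 a6 b47
Rows 2 and 4 agree on Budget; apply Budget→MgrID and equate their MgrID entries.
Rows 1 and 2 agree on ProjID; apply ProjID→Start and equate their Start entries.
No row becomes fully distinguished — the join is lossy.

No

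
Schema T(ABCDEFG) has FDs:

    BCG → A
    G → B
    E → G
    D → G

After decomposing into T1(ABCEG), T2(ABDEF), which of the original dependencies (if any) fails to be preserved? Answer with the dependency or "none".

D → G

Check D → G: no single fragment contains all of {DG}, and the restricted closure of {D} across the fragments never reaches {G}.
BCG → A is preserved.
G → B is preserved.
E → G is preserved.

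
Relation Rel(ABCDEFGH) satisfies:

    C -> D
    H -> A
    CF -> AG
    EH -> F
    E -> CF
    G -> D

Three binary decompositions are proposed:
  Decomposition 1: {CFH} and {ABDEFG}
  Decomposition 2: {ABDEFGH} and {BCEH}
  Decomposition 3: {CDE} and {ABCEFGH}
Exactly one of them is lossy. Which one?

Decomposition 1: common = {F}, closure = {F} → lossy.
Decomposition 2: common = {BEH}, closure = {ABCDEFGH} → lossless.
Decomposition 3: common = {CE}, closure = {ACDEFG} → lossless.

Decomposition 1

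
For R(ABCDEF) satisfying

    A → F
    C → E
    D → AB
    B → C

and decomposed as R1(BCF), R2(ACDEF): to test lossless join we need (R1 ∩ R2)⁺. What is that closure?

CEF

R1 ∩ R2 = {CF}.
C → E applies, adding E
Closure: {CEF}.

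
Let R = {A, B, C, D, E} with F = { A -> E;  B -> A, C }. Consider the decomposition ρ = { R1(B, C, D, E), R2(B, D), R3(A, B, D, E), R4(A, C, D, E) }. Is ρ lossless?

Yes

Chase test. Columns are A, B, C, D, E; row i has aⱼ where attribute j ∈ Ri, else bᵢⱼ.
Initial tableau (one row per fragment):
  row 1: b11 a2 a3 a4 a5
  row 2: b21 a2 b23 a4 b25
  row 3: a1 a2 b33 a4 a5
  row 4: a1 b42 a3 a4 a5
Rows 1 and 2 agree on B; apply B→A, C and equate their A, C entries.
Rows 1 and 3 agree on B; apply B→A, C and equate their A, C entries.
Rows 1 and 2 agree on A; apply A→E and equate their E entries.
Row 1 is now all distinguished symbols — the join is lossless.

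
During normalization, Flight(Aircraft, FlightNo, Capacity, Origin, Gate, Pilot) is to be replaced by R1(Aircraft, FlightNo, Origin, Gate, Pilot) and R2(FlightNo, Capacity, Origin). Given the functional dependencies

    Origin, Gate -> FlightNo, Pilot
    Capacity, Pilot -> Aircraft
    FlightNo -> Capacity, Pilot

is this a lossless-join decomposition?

Common attributes: R1 ∩ R2 = {FlightNo, Origin}.
Closure of {FlightNo, Origin}: FlightNo → Capacity, Pilot applies, adding Capacity, Pilot; Capacity, Pilot → Aircraft applies, adding Aircraft. So (FlightNo, Origin)⁺ = {Aircraft, FlightNo, Capacity, Origin, Pilot}.
This closure contains every attribute of R2, so R1 ∩ R2 → R2. The join is lossless.

Yes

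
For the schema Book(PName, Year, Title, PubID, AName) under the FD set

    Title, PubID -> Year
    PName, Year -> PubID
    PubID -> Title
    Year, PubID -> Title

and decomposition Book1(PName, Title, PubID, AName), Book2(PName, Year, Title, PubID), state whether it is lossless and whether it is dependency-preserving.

lossless and dependency-preserving

Lossless test: (PName, Title, PubID)⁺ = {PName, Year, Title, PubID}, which contains all of one fragment — lossless.
Dependency preservation: every FD's attributes lie within a single fragment, so each can be enforced locally — preserved.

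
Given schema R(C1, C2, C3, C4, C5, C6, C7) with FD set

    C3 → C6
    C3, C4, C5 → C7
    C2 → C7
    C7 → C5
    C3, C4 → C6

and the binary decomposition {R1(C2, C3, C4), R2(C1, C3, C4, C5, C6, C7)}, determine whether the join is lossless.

Common attributes: R1 ∩ R2 = {C3, C4}.
Closure of {C3, C4}: C3 → C6 applies, adding C6. So (C3, C4)⁺ = {C3, C4, C6}.
The closure contains neither all of R1 = {C2, C3, C4} nor all of R2 = {C1, C3, C4, C5, C6, C7}, so the common attributes are not a superkey of either fragment. The join is lossy.

No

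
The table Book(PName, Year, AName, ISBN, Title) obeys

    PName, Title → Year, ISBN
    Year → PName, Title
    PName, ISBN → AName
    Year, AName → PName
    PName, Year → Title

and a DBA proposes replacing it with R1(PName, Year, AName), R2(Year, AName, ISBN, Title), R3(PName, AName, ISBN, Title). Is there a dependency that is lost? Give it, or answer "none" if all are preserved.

Check PName, Title → Year, ISBN: no single fragment contains all of {PName, Year, ISBN, Title}, and the restricted closure of {PName, Title} across the fragments never reaches {Year, ISBN}.
Year → PName, Title is preserved.
PName, ISBN → AName is preserved.
Year, AName → PName is preserved.
PName, Year → Title is preserved.

PName, Title → Year, ISBN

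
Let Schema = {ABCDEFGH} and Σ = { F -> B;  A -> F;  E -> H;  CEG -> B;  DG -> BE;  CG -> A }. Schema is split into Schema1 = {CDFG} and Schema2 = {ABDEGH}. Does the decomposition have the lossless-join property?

Common attributes: Schema1 ∩ Schema2 = {DG}.
Closure of {DG}: DG → BE applies, adding BE; E → H applies, adding H. So (DG)⁺ = {BDEGH}.
The closure contains neither all of Schema1 = {CDFG} nor all of Schema2 = {ABDEGH}, so the common attributes are not a superkey of either fragment. The join is lossy.

No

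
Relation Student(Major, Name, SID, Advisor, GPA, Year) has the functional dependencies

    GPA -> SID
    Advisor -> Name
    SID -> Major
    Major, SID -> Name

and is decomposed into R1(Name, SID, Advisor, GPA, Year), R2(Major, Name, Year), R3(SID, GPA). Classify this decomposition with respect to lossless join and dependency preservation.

lossy and not dependency-preserving

Lossless test (chase): Rows 1 and 3 agree on SID; apply SID→Major and equate their Major entries. Rows 1 and 3 agree on Major, SID; apply Major, SID→Name and equate their Name entries. No row becomes fully distinguished — the join is lossy.
Dependency preservation: the restricted closure of {SID} across the fragments never reaches {Major}, so SID → Major cannot be enforced without a join — not preserved.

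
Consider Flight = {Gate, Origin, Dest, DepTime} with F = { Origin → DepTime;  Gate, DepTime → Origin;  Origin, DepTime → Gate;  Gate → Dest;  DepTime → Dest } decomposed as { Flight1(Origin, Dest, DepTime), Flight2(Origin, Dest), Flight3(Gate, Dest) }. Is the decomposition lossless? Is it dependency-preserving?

Lossless test (chase): Rows 1 and 2 agree on Origin; apply Origin→DepTime and equate their DepTime entries. Rows 1 and 2 agree on Origin, DepTime; apply Origin, DepTime→Gate and equate their Gate entries. No row becomes fully distinguished — the join is lossy.
Dependency preservation: the restricted closure of {Gate, DepTime} across the fragments never reaches {Origin}, so Gate, DepTime → Origin cannot be enforced without a join — not preserved.

lossy and not dependency-preserving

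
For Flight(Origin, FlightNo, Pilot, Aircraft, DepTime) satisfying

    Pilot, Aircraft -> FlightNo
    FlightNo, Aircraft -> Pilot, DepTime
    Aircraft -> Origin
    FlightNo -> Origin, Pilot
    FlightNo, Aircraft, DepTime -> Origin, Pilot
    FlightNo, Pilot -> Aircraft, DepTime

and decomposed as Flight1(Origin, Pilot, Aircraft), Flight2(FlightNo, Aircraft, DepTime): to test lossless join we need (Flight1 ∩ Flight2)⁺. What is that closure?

Flight1 ∩ Flight2 = {Aircraft}.
Aircraft → Origin applies, adding Origin
Closure: {Origin, Aircraft}.

Origin, Aircraft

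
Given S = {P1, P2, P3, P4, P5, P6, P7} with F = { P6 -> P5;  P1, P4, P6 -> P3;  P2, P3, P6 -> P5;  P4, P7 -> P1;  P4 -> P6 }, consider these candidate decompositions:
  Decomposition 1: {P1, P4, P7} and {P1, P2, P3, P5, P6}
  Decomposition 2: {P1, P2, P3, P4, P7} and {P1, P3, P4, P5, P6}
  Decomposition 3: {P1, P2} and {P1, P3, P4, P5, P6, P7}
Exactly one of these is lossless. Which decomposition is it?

Decomposition 1: common = {P1}, closure = {P1} → lossy.
Decomposition 2: common = {P1, P3, P4}, closure = {P1, P3, P4, P5, P6} → lossless.
Decomposition 3: common = {P1}, closure = {P1} → lossy.

Decomposition 2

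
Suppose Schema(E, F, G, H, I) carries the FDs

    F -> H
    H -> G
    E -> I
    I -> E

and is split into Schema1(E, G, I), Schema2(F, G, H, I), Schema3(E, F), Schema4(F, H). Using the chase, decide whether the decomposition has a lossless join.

Chase test. Columns are E, F, G, H, I; row i has aⱼ where attribute j ∈ Schemai, else bᵢⱼ.
Initial tableau (one row per fragment):
  row 1: a1 b12 a3 b14 a5
  row 2: b21 a2 a3 a4 a5
  row 3: a1 a2 b33 b34 b35
  row 4: b41 a2 b43 a4 b45
Rows 2 and 3 agree on F; apply F→H and equate their H entries.
Rows 2 and 3 agree on H; apply H→G and equate their G entries.
Rows 2 and 4 agree on H; apply H→G and equate their G entries.
Rows 1 and 3 agree on E; apply E→I and equate their I entries.
Rows 1 and 2 agree on I; apply I→E and equate their E entries.
Row 2 is now all distinguished symbols — the join is lossless.

Yes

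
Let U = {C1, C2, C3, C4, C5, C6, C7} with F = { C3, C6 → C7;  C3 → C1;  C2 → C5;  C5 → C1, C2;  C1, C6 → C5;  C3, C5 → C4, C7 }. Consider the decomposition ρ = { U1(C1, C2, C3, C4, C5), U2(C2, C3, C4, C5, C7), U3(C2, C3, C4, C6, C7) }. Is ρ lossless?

Chase test. Columns are C1, C2, C3, C4, C5, C6, C7; row i has aⱼ where attribute j ∈ Ui, else bᵢⱼ.
Initial tableau (one row per fragment):
  row 1: a1 a2 a3 a4 a5 b16 b17
  row 2: b21 a2 a3 a4 a5 b26 a7
  row 3: b31 a2 a3 a4 b35 a6 a7
Rows 1 and 2 agree on C3; apply C3→C1 and equate their C1 entries.
Rows 1 and 3 agree on C3; apply C3→C1 and equate their C1 entries.
Rows 1 and 3 agree on C2; apply C2→C5 and equate their C5 entries.
Rows 1 and 2 agree on C3, C5; apply C3, C5→C4, C7 and equate their C4, C7 entries.
Row 3 is now all distinguished symbols — the join is lossless.

Yes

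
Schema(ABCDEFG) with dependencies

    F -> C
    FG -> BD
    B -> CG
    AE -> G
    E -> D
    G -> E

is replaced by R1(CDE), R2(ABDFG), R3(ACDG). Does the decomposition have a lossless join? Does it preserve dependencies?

lossy and not dependency-preserving

Lossless test (chase): Rows 2 and 3 agree on G; apply G→E and equate their E entries. No row becomes fully distinguished — the join is lossy.
Dependency preservation: the restricted closure of {F} across the fragments never reaches {C}, so F → C cannot be enforced without a join — not preserved.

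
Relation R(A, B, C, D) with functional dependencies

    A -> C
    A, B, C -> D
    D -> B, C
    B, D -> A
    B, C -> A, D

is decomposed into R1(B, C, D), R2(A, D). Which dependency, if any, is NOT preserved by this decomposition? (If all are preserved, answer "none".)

A -> C

Check A → C: no single fragment contains all of {A, C}, and the restricted closure of {A} across the fragments never reaches {C}.
A, B, C → D is preserved.
D → B, C is preserved.
B, D → A is preserved.
B, C → A, D is preserved.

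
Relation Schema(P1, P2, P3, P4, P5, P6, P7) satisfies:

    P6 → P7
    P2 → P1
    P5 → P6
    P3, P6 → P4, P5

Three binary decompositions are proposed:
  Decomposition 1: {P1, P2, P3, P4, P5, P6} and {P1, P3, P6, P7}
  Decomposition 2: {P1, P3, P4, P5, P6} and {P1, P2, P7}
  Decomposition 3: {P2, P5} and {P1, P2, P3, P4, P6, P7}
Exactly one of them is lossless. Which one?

Decomposition 1: common = {P1, P3, P6}, closure = {P1, P3, P4, P5, P6, P7} → lossless.
Decomposition 2: common = {P1}, closure = {P1} → lossy.
Decomposition 3: common = {P2}, closure = {P1, P2} → lossy.

Decomposition 1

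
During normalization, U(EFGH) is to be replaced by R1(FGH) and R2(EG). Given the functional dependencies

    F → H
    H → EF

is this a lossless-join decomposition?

Common attributes: R1 ∩ R2 = {G}.
No dependency enlarges {G}, so (G)⁺ = {G}.
The closure contains neither all of R1 = {FGH} nor all of R2 = {EG}, so the common attributes are not a superkey of either fragment. The join is lossy.

No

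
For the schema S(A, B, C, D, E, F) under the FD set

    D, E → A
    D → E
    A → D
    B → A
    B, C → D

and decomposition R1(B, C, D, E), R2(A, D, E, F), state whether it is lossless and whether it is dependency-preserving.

lossy but dependency-preserving

Lossless test: (D, E)⁺ = {A, D, E}, which is a superkey of neither fragment — lossy.
Dependency preservation: B → A is not contained in any single fragment, but the restricted closure of its left-hand side across the fragments still reaches the right-hand side; the remaining FDs each lie inside some fragment. All dependencies are preserved.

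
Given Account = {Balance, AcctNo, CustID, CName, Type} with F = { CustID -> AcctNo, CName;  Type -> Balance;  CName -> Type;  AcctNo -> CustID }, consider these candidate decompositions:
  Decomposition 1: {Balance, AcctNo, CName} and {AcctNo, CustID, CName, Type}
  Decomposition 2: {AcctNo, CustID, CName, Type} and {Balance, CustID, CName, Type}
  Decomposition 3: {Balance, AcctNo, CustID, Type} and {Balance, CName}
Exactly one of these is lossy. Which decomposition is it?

Decomposition 1: common = {AcctNo, CName}, closure = {Balance, AcctNo, CustID, CName, Type} → lossless.
Decomposition 2: common = {CustID, CName, Type}, closure = {Balance, AcctNo, CustID, CName, Type} → lossless.
Decomposition 3: common = {Balance}, closure = {Balance} → lossy.

Decomposition 3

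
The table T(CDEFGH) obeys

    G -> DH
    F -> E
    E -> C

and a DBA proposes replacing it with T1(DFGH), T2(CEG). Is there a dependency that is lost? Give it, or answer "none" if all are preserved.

F -> E

Check F → E: no single fragment contains all of {EF}, and the restricted closure of {F} across the fragments never reaches {E}.
G → DH is preserved.
E → C is preserved.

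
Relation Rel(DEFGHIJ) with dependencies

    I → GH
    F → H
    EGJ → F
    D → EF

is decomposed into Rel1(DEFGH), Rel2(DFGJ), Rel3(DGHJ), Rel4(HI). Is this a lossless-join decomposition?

No

Chase test. Columns are DEFGHIJ; row i has aⱼ where attribute j ∈ Reli, else bᵢⱼ.
Initial tableau (one row per fragment):
  row 1: a1 a2 a3 a4 a5 b16 b17
  row 2: a1 b22 a3 a4 b25 b26 a7
  row 3: a1 b32 b33 a4 a5 b36 a7
  row 4: b41 b42 b43 b44 a5 a6 b47
Rows 1 and 2 agree on F; apply F→H and equate their H entries.
Rows 1 and 2 agree on D; apply D→EF and equate their EF entries.
Rows 1 and 3 agree on D; apply D→EF and equate their EF entries.
No row becomes fully distinguished — the join is lossy.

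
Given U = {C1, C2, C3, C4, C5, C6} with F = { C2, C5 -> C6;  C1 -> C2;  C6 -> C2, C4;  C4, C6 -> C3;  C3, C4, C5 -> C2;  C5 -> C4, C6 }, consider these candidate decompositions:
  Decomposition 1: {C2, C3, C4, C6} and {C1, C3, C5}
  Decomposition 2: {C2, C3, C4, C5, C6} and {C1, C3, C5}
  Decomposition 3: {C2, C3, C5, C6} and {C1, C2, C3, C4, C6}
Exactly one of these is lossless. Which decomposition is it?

Decomposition 2

Decomposition 1: common = {C3}, closure = {C3} → lossy.
Decomposition 2: common = {C3, C5}, closure = {C2, C3, C4, C5, C6} → lossless.
Decomposition 3: common = {C2, C3, C6}, closure = {C2, C3, C4, C6} → lossy.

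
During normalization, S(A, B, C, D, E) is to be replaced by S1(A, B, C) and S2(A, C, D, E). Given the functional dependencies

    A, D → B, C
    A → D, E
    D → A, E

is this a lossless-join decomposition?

Yes

Common attributes: S1 ∩ S2 = {A, C}.
Closure of {A, C}: A → D, E applies, adding D, E; A, D → B, C applies, adding B. So (A, C)⁺ = {A, B, C, D, E}.
This closure contains every attribute of S1, so S1 ∩ S2 → S1. The join is lossless.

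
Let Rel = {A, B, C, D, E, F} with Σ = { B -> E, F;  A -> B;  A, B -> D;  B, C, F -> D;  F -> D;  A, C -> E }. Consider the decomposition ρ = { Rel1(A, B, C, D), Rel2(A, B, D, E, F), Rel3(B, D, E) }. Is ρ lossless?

Chase test. Columns are A, B, C, D, E, F; row i has aⱼ where attribute j ∈ Reli, else bᵢⱼ.
Initial tableau (one row per fragment):
  row 1: a1 a2 a3 a4 b15 b16
  row 2: a1 a2 b23 a4 a5 a6
  row 3: b31 a2 b33 a4 a5 b36
Rows 1 and 2 agree on B; apply B→E, F and equate their E, F entries.
Rows 1 and 3 agree on B; apply B→E, F and equate their E, F entries.
Row 1 is now all distinguished symbols — the join is lossless.

Yes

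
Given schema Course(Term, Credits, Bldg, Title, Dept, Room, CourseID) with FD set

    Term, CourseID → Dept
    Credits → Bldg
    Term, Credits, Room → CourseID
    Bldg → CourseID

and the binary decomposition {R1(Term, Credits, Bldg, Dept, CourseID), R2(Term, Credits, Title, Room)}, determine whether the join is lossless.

Common attributes: R1 ∩ R2 = {Term, Credits}.
Closure of {Term, Credits}: Credits → Bldg applies, adding Bldg; Bldg → CourseID applies, adding CourseID; Term, CourseID → Dept applies, adding Dept. So (Term, Credits)⁺ = {Term, Credits, Bldg, Dept, CourseID}.
This closure contains every attribute of R1, so R1 ∩ R2 → R1. The join is lossless.

Yes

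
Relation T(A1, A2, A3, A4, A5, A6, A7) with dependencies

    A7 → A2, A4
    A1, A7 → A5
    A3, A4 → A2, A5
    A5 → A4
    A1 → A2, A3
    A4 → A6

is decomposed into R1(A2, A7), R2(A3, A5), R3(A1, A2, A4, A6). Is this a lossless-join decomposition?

No

Chase test. Columns are A1, A2, A3, A4, A5, A6, A7; row i has aⱼ where attribute j ∈ Ri, else bᵢⱼ.
Initial tableau (one row per fragment):
  row 1: b11 a2 b13 b14 b15 b16 a7
  row 2: b21 b22 a3 b24 a5 b26 b27
  row 3: a1 a2 b33 a4 b35 a6 b37
No row becomes fully distinguished — the join is lossy.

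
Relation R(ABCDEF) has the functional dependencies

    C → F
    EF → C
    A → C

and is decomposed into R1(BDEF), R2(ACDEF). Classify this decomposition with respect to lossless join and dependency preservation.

Lossless test: (DEF)⁺ = {CDEF}, which is a superkey of neither fragment — lossy.
Dependency preservation: every FD's attributes lie within a single fragment, so each can be enforced locally — preserved.

lossy but dependency-preserving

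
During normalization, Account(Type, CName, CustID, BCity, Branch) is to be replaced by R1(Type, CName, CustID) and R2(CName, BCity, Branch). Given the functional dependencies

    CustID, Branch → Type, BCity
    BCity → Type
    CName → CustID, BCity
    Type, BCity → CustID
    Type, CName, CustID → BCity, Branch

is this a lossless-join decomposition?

Yes

Common attributes: R1 ∩ R2 = {CName}.
Closure of {CName}: CName → CustID, BCity applies, adding CustID, BCity; BCity → Type applies, adding Type; Type, CName, CustID → BCity, Branch applies, adding Branch. So (CName)⁺ = {Type, CName, CustID, BCity, Branch}.
This closure contains every attribute of R1, so R1 ∩ R2 → R1. The join is lossless.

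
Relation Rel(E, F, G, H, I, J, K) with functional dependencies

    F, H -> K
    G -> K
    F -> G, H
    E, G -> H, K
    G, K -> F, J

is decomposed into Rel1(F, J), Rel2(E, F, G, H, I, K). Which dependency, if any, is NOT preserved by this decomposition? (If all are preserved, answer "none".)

F, H → K lies within Rel2.
G → K lies within Rel2.
F → G, H lies within Rel2.
E, G → H, K lies within Rel2.
G, K → F, J: restricted closure across fragments reaches F, J.
Every dependency is enforceable on the fragments, so the decomposition is dependency-preserving.

none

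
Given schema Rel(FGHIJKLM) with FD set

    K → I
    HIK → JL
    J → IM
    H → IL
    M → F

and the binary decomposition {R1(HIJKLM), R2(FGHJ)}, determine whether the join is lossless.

No

Common attributes: R1 ∩ R2 = {HJ}.
Closure of {HJ}: J → IM applies, adding IM; H → IL applies, adding L; M → F applies, adding F. So (HJ)⁺ = {FHIJLM}.
The closure contains neither all of R1 = {HIJKLM} nor all of R2 = {FGHJ}, so the common attributes are not a superkey of either fragment. The join is lossy.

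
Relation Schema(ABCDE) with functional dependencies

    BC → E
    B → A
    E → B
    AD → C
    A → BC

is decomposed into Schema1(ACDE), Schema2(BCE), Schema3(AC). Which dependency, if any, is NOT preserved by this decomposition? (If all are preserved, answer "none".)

none

BC → E lies within Schema2.
B → A: restricted closure across fragments reaches A.
E → B lies within Schema2.
AD → C lies within Schema1.
A → BC: restricted closure across fragments reaches BC.
Every dependency is enforceable on the fragments, so the decomposition is dependency-preserving.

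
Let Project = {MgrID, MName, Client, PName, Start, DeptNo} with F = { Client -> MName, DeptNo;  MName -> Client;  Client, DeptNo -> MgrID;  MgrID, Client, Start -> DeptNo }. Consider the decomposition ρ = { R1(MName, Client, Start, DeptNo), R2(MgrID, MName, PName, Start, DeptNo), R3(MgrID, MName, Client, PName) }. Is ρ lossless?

Yes

Chase test. Columns are MgrID, MName, Client, PName, Start, DeptNo; row i has aⱼ where attribute j ∈ Ri, else bᵢⱼ.
Initial tableau (one row per fragment):
  row 1: b11 a2 a3 b14 a5 a6
  row 2: a1 a2 b23 a4 a5 a6
  row 3: a1 a2 a3 a4 b35 b36
Rows 1 and 3 agree on Client; apply Client→MName, DeptNo and equate their MName, DeptNo entries.
Rows 1 and 2 agree on MName; apply MName→Client and equate their Client entries.
Rows 1 and 2 agree on Client, DeptNo; apply Client, DeptNo→MgrID and equate their MgrID entries.
Row 2 is now all distinguished symbols — the join is lossless.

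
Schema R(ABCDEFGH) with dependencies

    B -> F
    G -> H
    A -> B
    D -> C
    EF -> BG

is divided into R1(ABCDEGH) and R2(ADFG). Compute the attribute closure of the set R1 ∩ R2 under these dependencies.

ABCDFGH

R1 ∩ R2 = {ADG}.
G → H applies, adding H
A → B applies, adding B
D → C applies, adding C
B → F applies, adding F
Closure: {ABCDFGH}.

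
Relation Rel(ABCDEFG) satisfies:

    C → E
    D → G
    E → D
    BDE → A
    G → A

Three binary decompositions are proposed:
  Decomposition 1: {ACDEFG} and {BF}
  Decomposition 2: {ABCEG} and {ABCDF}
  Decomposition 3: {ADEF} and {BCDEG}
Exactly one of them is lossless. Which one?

Decomposition 1: common = {F}, closure = {F} → lossy.
Decomposition 2: common = {ABC}, closure = {ABCDEG} → lossless.
Decomposition 3: common = {DE}, closure = {ADEG} → lossy.

Decomposition 2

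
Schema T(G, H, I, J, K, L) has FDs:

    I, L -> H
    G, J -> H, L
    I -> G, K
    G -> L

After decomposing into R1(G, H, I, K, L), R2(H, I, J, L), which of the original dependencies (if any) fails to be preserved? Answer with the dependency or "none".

Check G, J → H, L: no single fragment contains all of {G, H, J, L}, and the restricted closure of {G, J} across the fragments never reaches {H, L}.
I, L → H is preserved.
I → G, K is preserved.
G → L is preserved.

G, J -> H, L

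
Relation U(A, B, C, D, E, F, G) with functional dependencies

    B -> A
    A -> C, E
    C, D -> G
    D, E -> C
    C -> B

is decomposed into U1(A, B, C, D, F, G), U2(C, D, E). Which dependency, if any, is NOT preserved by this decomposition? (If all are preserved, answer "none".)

none

B → A lies within U1.
A → C, E: restricted closure across fragments reaches C, E.
C, D → G lies within U1.
D, E → C lies within U2.
C → B lies within U1.
Every dependency is enforceable on the fragments, so the decomposition is dependency-preserving.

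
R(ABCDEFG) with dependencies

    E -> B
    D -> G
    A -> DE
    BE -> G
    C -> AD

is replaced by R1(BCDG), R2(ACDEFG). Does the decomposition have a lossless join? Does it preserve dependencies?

lossless but not dependency-preserving

Lossless test: (CDG)⁺ = {ABCDEG}, which contains all of one fragment — lossless.
Dependency preservation: the restricted closure of {E} across the fragments never reaches {B}, so E → B cannot be enforced without a join — not preserved.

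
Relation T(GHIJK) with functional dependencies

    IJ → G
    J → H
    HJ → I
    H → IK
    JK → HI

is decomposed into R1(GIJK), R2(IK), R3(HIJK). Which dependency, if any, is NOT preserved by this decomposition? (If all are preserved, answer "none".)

IJ → G lies within R1.
J → H lies within R3.
HJ → I lies within R3.
H → IK lies within R3.
JK → HI lies within R3.
Every dependency is enforceable on the fragments, so the decomposition is dependency-preserving.

none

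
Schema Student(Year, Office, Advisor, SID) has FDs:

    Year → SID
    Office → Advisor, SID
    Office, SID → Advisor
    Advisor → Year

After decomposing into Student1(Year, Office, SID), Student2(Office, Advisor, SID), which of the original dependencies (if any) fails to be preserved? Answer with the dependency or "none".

Check Advisor → Year: no single fragment contains all of {Year, Advisor}, and the restricted closure of {Advisor} across the fragments never reaches {Year}.
Year → SID is preserved.
Office → Advisor, SID is preserved.
Office, SID → Advisor is preserved.

Advisor → Year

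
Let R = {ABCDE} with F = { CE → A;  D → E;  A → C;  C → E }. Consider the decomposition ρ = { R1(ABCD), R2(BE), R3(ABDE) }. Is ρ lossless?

Chase test. Columns are ABCDE; row i has aⱼ where attribute j ∈ Ri, else bᵢⱼ.
Initial tableau (one row per fragment):
  row 1: a1 a2 a3 a4 b15
  row 2: b21 a2 b23 b24 a5
  row 3: a1 a2 b33 a4 a5
Rows 1 and 3 agree on D; apply D→E and equate their E entries.
Rows 1 and 3 agree on A; apply A→C and equate their C entries.
Row 1 is now all distinguished symbols — the join is lossless.

Yes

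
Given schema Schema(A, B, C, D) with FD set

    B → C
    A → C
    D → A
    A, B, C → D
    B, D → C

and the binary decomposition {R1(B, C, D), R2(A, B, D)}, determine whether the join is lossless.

Common attributes: R1 ∩ R2 = {B, D}.
Closure of {B, D}: B → C applies, adding C; D → A applies, adding A. So (B, D)⁺ = {A, B, C, D}.
This closure contains every attribute of R1, so R1 ∩ R2 → R1. The join is lossless.

Yes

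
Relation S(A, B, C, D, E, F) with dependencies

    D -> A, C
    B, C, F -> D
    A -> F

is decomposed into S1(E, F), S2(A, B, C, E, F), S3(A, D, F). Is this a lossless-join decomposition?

No

Chase test. Columns are A, B, C, D, E, F; row i has aⱼ where attribute j ∈ Si, else bᵢⱼ.
Initial tableau (one row per fragment):
  row 1: b11 b12 b13 b14 a5 a6
  row 2: a1 a2 a3 b24 a5 a6
  row 3: a1 b32 b33 a4 b35 a6
No row becomes fully distinguished — the join is lossy.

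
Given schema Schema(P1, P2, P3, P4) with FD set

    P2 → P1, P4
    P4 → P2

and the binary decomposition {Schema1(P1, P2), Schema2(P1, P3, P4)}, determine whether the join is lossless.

Common attributes: Schema1 ∩ Schema2 = {P1}.
No dependency enlarges {P1}, so (P1)⁺ = {P1}.
The closure contains neither all of Schema1 = {P1, P2} nor all of Schema2 = {P1, P3, P4}, so the common attributes are not a superkey of either fragment. The join is lossy.

No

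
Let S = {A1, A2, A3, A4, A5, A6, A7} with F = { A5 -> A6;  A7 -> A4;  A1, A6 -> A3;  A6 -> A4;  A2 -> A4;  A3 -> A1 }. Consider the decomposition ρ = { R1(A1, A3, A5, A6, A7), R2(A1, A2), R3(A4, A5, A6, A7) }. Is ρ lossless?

Chase test. Columns are A1, A2, A3, A4, A5, A6, A7; row i has aⱼ where attribute j ∈ Ri, else bᵢⱼ.
Initial tableau (one row per fragment):
  row 1: a1 b12 a3 b14 a5 a6 a7
  row 2: a1 a2 b23 b24 b25 b26 b27
  row 3: b31 b32 b33 a4 a5 a6 a7
Rows 1 and 3 agree on A7; apply A7→A4 and equate their A4 entries.
No row becomes fully distinguished — the join is lossy.

No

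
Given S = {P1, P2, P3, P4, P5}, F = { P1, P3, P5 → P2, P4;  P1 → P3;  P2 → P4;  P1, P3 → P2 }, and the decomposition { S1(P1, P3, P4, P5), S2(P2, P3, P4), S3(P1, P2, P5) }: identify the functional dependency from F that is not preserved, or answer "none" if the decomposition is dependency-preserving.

none

P1, P3, P5 → P2, P4: restricted closure across fragments reaches P2, P4.
P1 → P3 lies within S1.
P2 → P4 lies within S2.
P1, P3 → P2: restricted closure across fragments reaches P2.
Every dependency is enforceable on the fragments, so the decomposition is dependency-preserving.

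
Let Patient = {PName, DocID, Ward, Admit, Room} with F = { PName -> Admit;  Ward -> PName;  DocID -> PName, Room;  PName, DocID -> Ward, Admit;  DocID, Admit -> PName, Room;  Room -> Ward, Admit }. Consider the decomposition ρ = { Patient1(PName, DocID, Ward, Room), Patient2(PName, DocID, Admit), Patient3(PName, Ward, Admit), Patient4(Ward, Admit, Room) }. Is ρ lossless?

Chase test. Columns are PName, DocID, Ward, Admit, Room; row i has aⱼ where attribute j ∈ Patienti, else bᵢⱼ.
Initial tableau (one row per fragment):
  row 1: a1 a2 a3 b14 a5
  row 2: a1 a2 b23 a4 b25
  row 3: a1 b32 a3 a4 b35
  row 4: b41 b42 a3 a4 a5
Rows 1 and 2 agree on PName; apply PName→Admit and equate their Admit entries.
Rows 1 and 4 agree on Ward; apply Ward→PName and equate their PName entries.
Rows 1 and 2 agree on DocID; apply DocID→PName, Room and equate their PName, Room entries.
Rows 1 and 2 agree on PName, DocID; apply PName, DocID→Ward, Admit and equate their Ward, Admit entries.
Row 1 is now all distinguished symbols — the join is lossless.

Yes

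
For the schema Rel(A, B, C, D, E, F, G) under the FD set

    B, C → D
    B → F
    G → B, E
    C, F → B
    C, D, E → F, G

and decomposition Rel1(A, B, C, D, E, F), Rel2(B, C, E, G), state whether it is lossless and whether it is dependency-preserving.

Lossless test: (B, C, E)⁺ = {B, C, D, E, F, G}, which contains all of one fragment — lossless.
Dependency preservation: C, D, E → F, G is not contained in any single fragment, but the restricted closure of its left-hand side across the fragments still reaches the right-hand side; the remaining FDs each lie inside some fragment. All dependencies are preserved.

lossless and dependency-preserving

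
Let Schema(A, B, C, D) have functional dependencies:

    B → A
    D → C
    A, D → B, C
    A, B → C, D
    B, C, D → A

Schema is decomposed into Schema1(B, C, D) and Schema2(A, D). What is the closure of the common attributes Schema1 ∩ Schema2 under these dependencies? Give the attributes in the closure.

Schema1 ∩ Schema2 = {D}.
D → C applies, adding C
Closure: {C, D}.

C, D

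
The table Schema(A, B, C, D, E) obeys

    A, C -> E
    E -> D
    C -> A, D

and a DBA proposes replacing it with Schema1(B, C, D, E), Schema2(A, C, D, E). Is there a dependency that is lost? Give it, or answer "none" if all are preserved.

A, C → E lies within Schema2.
E → D lies within Schema1.
C → A, D lies within Schema2.
Every dependency is enforceable on the fragments, so the decomposition is dependency-preserving.

none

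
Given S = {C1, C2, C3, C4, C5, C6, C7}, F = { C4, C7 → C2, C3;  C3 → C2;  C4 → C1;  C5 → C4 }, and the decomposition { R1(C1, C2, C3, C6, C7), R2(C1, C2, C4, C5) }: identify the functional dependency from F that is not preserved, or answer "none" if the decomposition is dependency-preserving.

Check C4, C7 → C2, C3: no single fragment contains all of {C2, C3, C4, C7}, and the restricted closure of {C4, C7} across the fragments never reaches {C2, C3}.
C3 → C2 is preserved.
C4 → C1 is preserved.
C5 → C4 is preserved.

C4, C7 → C2, C3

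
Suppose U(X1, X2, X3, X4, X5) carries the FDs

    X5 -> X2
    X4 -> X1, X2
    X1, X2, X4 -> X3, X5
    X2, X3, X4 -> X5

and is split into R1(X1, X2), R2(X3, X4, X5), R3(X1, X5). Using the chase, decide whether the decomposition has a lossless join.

No

Chase test. Columns are X1, X2, X3, X4, X5; row i has aⱼ where attribute j ∈ Ri, else bᵢⱼ.
Initial tableau (one row per fragment):
  row 1: a1 a2 b13 b14 b15
  row 2: b21 b22 a3 a4 a5
  row 3: a1 b32 b33 b34 a5
Rows 2 and 3 agree on X5; apply X5→X2 and equate their X2 entries.
No row becomes fully distinguished — the join is lossy.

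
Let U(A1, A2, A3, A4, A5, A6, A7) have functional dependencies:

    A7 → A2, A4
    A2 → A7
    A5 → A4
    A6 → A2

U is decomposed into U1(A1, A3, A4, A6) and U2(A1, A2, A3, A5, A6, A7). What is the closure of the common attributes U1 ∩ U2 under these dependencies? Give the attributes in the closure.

A1, A2, A3, A4, A6, A7

U1 ∩ U2 = {A1, A3, A6}.
A6 → A2 applies, adding A2
A2 → A7 applies, adding A7
A7 → A2, A4 applies, adding A4
Closure: {A1, A2, A3, A4, A6, A7}.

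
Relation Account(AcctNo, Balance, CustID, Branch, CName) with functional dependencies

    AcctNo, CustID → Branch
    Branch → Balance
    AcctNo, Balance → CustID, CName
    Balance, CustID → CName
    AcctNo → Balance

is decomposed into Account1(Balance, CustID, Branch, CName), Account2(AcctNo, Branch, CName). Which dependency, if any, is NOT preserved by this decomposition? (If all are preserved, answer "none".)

Check AcctNo, Balance → CustID, CName: no single fragment contains all of {AcctNo, Balance, CustID, CName}, and the restricted closure of {AcctNo, Balance} across the fragments never reaches {CustID, CName}.
AcctNo, CustID → Branch is preserved.
Branch → Balance is preserved.
Balance, CustID → CName is preserved.
AcctNo → Balance is preserved.

AcctNo, Balance → CustID, CName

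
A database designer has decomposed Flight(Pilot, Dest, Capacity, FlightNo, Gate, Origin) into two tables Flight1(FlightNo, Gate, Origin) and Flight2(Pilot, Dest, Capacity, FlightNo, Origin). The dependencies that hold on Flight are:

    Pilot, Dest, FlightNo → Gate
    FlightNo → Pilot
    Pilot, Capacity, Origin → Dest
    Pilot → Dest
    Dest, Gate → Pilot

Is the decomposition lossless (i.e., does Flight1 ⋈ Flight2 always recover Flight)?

Common attributes: Flight1 ∩ Flight2 = {FlightNo, Origin}.
Closure of {FlightNo, Origin}: FlightNo → Pilot applies, adding Pilot; Pilot → Dest applies, adding Dest; Pilot, Dest, FlightNo → Gate applies, adding Gate. So (FlightNo, Origin)⁺ = {Pilot, Dest, FlightNo, Gate, Origin}.
This closure contains every attribute of Flight1, so Flight1 ∩ Flight2 → Flight1. The join is lossless.

Yes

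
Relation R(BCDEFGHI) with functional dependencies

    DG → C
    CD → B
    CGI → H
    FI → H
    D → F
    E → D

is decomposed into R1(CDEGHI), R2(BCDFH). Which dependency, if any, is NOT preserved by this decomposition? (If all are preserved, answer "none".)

Check FI → H: no single fragment contains all of {FHI}, and the restricted closure of {FI} across the fragments never reaches {H}.
DG → C is preserved.
CD → B is preserved.
CGI → H is preserved.
D → F is preserved.
E → D is preserved.

FI → H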